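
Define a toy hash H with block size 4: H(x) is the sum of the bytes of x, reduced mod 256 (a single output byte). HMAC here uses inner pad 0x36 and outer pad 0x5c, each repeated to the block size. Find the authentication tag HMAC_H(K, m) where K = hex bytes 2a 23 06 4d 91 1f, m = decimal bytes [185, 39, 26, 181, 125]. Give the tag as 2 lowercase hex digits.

Key hex bytes 2a 23 06 4d 91 1f is 6 bytes > B = 4, so hash it first: H(key) = 50, then zero-pad to 4 bytes: K' = 50 00 00 00.
K' ⊕ ipad = 66 36 36 36.  K' ⊕ opad = 0c 5c 5c 5c.
Inner input = (K'⊕ipad) ∥ m = 66 36 36 36 ∥ b9 27 1a b5 7d.
Inner hash: sum = 102+54+54+54+185+39+26+181+125 = 820; mod 256 = 52 → 34.
Outer input = (K'⊕opad) ∥ inner = 0c 5c 5c 5c ∥ 34.
Outer hash (tag): sum = 12+92+92+92+52 = 340; mod 256 = 84 → 54.

54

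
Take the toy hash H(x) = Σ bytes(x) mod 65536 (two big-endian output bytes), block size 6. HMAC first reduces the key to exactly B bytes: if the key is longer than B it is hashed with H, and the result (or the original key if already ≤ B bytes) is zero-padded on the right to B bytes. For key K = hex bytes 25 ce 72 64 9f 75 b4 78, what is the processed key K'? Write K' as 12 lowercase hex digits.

040900000000

|K| = 8 > B = 6, so first hash the key.
H(K): sum = 37+206+114+100+159+117+180+120 = 1033 → 04 09.
Zero-pad H(K) = 04 09 to 6 bytes: K' = 04 09 00 00 00 00.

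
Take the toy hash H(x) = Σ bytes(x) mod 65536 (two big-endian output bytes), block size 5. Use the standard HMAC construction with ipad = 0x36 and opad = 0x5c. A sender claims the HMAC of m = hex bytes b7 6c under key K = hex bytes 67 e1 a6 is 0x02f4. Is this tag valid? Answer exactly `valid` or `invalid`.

valid

Key hex bytes 67 e1 a6 is 3 bytes ≤ B = 5; zero-pad to 5 bytes: K' = 67 e1 a6 00 00.
K' ⊕ ipad = 51 d7 90 36 36; K' ⊕ opad = 3b bd fa 5c 5c.
Inner hash: sum = 81+215+144+54+54+183+108 = 839 → 03 47.
Outer hash (recomputed tag): sum = 59+189+250+92+92+3+71 = 756 → 02 f4.
Recomputed tag = 02f4; claimed = 02f4 → match.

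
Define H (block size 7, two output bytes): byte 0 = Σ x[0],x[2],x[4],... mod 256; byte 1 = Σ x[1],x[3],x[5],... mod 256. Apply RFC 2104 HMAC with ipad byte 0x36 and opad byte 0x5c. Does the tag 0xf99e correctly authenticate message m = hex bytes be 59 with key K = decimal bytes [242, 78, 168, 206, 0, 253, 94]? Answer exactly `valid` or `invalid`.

valid

Key decimal bytes [242, 78, 168, 206, 0, 253, 94] = f2 4e a8 ce 00 fd 5e is exactly B = 7 bytes: K' = f2 4e a8 ce 00 fd 5e.
K' ⊕ ipad = c4 78 9e f8 36 cb 68; K' ⊕ opad = ae 12 f4 92 5c a1 02.
Inner hash: even-index sum = 601 mod 256 = 89; odd-index sum = 761 mod 256 = 249 → 59 f9.
Outer hash (recomputed tag): even-index sum = 761 mod 256 = 249; odd-index sum = 414 mod 256 = 158 → f9 9e.
Recomputed tag = f99e; claimed = f99e → match.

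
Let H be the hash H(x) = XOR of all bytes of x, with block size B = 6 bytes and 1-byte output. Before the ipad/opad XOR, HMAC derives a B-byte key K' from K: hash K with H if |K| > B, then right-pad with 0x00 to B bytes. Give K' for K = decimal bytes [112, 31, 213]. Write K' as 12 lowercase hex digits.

701fd5000000

Key decimal bytes [112, 31, 213] = 70 1f d5 is 3 bytes ≤ B = 6; zero-pad to 6 bytes: K' = 70 1f d5 00 00 00.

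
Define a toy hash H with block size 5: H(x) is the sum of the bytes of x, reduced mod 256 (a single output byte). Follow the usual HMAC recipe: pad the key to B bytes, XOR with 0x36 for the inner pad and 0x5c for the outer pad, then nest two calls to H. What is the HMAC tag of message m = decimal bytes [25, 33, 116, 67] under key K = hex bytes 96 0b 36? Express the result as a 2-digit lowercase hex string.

7d

Key hex bytes 96 0b 36 is 3 bytes ≤ B = 5; zero-pad to 5 bytes: K' = 96 0b 36 00 00.
K' ⊕ ipad = a0 3d 00 36 36.  K' ⊕ opad = ca 57 6a 5c 5c.
Inner input = (K'⊕ipad) ∥ m = a0 3d 00 36 36 ∥ 19 21 74 43.
Inner hash: sum = 160+61+0+54+54+25+33+116+67 = 570; mod 256 = 58 → 3a.
Outer input = (K'⊕opad) ∥ inner = ca 57 6a 5c 5c ∥ 3a.
Outer hash (tag): sum = 202+87+106+92+92+58 = 637; mod 256 = 125 → 7d.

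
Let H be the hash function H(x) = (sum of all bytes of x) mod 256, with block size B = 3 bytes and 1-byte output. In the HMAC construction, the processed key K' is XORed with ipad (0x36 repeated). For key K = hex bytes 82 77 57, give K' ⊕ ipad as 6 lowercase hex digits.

b44161

Key hex bytes 82 77 57 is exactly B = 3 bytes: K' = 82 77 57.
XOR each byte with 0x36: 82⊕36=b4, 77⊕36=41, 57⊕36=61.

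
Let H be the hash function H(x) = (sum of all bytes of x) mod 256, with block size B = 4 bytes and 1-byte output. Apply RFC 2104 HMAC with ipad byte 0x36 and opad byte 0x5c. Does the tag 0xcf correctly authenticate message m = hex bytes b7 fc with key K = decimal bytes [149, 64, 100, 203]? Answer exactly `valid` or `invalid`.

Key decimal bytes [149, 64, 100, 203] = 95 40 64 cb is exactly B = 4 bytes: K' = 95 40 64 cb.
K' ⊕ ipad = a3 76 52 fd; K' ⊕ opad = c9 1c 38 97.
Inner hash: sum = 163+118+82+253+183+252 = 1051; mod 256 = 27 → 1b.
Outer hash (recomputed tag): sum = 201+28+56+151+27 = 463; mod 256 = 207 → cf.
Recomputed tag = cf; claimed = cf → match.

valid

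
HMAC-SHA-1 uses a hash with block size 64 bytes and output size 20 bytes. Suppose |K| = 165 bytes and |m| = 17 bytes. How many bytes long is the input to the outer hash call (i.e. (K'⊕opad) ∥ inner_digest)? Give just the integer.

84

Key is 165 > 64 bytes, so it is hashed to 20 bytes then zero-padded to 64: |K'| = 64.
Outer input = (K'⊕opad) ∥ H(inner) → 64 + 20 = 84 bytes.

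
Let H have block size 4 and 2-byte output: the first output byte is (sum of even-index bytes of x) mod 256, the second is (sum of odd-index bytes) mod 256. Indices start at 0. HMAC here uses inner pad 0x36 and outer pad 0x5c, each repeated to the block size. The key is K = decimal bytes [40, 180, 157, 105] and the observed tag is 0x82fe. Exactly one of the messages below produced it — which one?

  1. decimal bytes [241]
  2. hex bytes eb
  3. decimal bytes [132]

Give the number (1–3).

3

Key decimal bytes [40, 180, 157, 105] = 28 b4 9d 69 is exactly B = 4 bytes: K' = 28 b4 9d 69.
K' ⊕ ipad = 1e 82 ab 5f; K' ⊕ opad = 74 e8 c1 35.
m1: inner = H(1e 82 ab 5f f1) = ba e1; tag = H(74 e8 c1 35 ba e1) = effe
m2: inner = H(1e 82 ab 5f eb) = b4 e1; tag = H(74 e8 c1 35 b4 e1) = e9fe
m3: inner = H(1e 82 ab 5f 84) = 4d e1; tag = H(74 e8 c1 35 4d e1) = 82fe ← matches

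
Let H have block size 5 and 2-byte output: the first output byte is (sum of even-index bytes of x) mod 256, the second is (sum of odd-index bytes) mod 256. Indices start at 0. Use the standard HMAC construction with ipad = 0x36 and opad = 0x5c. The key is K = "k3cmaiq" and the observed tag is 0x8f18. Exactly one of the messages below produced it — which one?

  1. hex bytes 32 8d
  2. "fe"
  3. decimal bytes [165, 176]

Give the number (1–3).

2

Key "k3cmaiq" = 6b 33 63 6d 61 69 71 is 7 bytes > B = 5, so hash it first: H(key) = a0 09, then zero-pad to 5 bytes: K' = a0 09 00 00 00.
K' ⊕ ipad = 96 3f 36 36 36; K' ⊕ opad = fc 55 5c 5c 5c.
m1: inner = H(96 3f 36 36 36 32 8d) = 8f a7; tag = H(fc 55 5c 5c 5c 8f a7) = 5b40
m2: inner = H(96 3f 36 36 36 66 65) = 67 db; tag = H(fc 55 5c 5c 5c 67 db) = 8f18 ← matches
m3: inner = H(96 3f 36 36 36 a5 b0) = b2 1a; tag = H(fc 55 5c 5c 5c b2 1a) = ce63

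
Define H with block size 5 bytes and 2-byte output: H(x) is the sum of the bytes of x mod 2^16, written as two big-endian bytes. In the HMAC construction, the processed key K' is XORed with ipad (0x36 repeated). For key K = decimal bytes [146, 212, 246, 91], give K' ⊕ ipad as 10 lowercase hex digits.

Key decimal bytes [146, 212, 246, 91] = 92 d4 f6 5b is 4 bytes ≤ B = 5; zero-pad to 5 bytes: K' = 92 d4 f6 5b 00.
XOR each byte with 0x36: 92⊕36=a4, d4⊕36=e2, f6⊕36=c0, 5b⊕36=6d, 00⊕36=36.

a4e2c06d36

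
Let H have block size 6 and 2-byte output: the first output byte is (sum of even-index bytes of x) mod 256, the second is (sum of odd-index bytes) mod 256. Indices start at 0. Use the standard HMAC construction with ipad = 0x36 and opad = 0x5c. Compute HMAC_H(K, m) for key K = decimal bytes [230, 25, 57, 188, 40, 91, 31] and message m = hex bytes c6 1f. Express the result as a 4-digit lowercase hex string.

74b5

Key decimal bytes [230, 25, 57, 188, 40, 91, 31] = e6 19 39 bc 28 5b 1f is 7 bytes > B = 6, so hash it first: H(key) = 66 30, then zero-pad to 6 bytes: K' = 66 30 00 00 00 00.
K' ⊕ ipad = 50 06 36 36 36 36.  K' ⊕ opad = 3a 6c 5c 5c 5c 5c.
Inner input = (K'⊕ipad) ∥ m = 50 06 36 36 36 36 ∥ c6 1f.
Inner hash: even-index sum = 386 mod 256 = 130; odd-index sum = 145 mod 256 = 145 → 82 91.
Outer input = (K'⊕opad) ∥ inner = 3a 6c 5c 5c 5c 5c ∥ 82 91.
Outer hash (tag): even-index sum = 372 mod 256 = 116; odd-index sum = 437 mod 256 = 181 → 74 b5.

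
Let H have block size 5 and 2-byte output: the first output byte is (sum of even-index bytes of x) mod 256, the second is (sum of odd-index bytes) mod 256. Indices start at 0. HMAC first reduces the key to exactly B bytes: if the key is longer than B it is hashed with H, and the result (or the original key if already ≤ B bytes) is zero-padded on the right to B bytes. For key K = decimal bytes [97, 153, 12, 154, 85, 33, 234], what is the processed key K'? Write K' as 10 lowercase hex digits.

ac54000000

|K| = 7 > B = 5, so first hash the key.
H(K): even-index sum = 428 mod 256 = 172; odd-index sum = 340 mod 256 = 84 → ac 54.
Zero-pad H(K) = ac 54 to 5 bytes: K' = ac 54 00 00 00.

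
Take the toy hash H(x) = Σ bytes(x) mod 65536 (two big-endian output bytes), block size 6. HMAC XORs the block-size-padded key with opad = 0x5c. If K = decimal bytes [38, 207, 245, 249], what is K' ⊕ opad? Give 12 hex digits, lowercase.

7a93a9a55c5c

Key decimal bytes [38, 207, 245, 249] = 26 cf f5 f9 is 4 bytes ≤ B = 6; zero-pad to 6 bytes: K' = 26 cf f5 f9 00 00.
XOR each byte with 0x5c: 26⊕5c=7a, cf⊕5c=93, f5⊕5c=a9, f9⊕5c=a5, 00⊕5c=5c, 00⊕5c=5c.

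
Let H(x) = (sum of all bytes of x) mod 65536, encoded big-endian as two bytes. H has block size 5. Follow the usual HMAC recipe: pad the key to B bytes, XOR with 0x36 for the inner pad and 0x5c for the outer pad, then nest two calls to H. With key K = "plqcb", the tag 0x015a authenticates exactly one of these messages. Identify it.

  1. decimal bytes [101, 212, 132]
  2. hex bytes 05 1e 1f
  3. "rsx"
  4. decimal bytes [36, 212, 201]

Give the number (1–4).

4

Key "plqcb" = 70 6c 71 63 62 is exactly B = 5 bytes: K' = 70 6c 71 63 62.
K' ⊕ ipad = 46 5a 47 55 54; K' ⊕ opad = 2c 30 2d 3f 3e.
m1: inner = H(46 5a 47 55 54 65 d4 84) = 03 4d; tag = H(2c 30 2d 3f 3e 03 4d) = 0156
m2: inner = H(46 5a 47 55 54 05 1e 1f) = 01 d2; tag = H(2c 30 2d 3f 3e 01 d2) = 01d9
m3: inner = H(46 5a 47 55 54 72 73 78) = 02 ed; tag = H(2c 30 2d 3f 3e 02 ed) = 01f5
m4: inner = H(46 5a 47 55 54 24 d4 c9) = 03 51; tag = H(2c 30 2d 3f 3e 03 51) = 015a ← matches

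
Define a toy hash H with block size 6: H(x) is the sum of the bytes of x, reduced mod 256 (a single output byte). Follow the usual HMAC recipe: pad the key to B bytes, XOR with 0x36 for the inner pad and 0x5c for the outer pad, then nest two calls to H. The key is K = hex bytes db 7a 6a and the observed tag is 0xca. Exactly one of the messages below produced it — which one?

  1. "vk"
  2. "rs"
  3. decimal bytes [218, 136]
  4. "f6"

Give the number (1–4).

Key hex bytes db 7a 6a is 3 bytes ≤ B = 6; zero-pad to 6 bytes: K' = db 7a 6a 00 00 00.
K' ⊕ ipad = ed 4c 5c 36 36 36; K' ⊕ opad = 87 26 36 5c 5c 5c.
m1: inner = H(ed 4c 5c 36 36 36 76 6b) = 18; tag = H(87 26 36 5c 5c 5c 18) = 0f
m2: inner = H(ed 4c 5c 36 36 36 72 73) = 1c; tag = H(87 26 36 5c 5c 5c 1c) = 13
m3: inner = H(ed 4c 5c 36 36 36 da 88) = 99; tag = H(87 26 36 5c 5c 5c 99) = 90
m4: inner = H(ed 4c 5c 36 36 36 66 36) = d3; tag = H(87 26 36 5c 5c 5c d3) = ca ← matches

4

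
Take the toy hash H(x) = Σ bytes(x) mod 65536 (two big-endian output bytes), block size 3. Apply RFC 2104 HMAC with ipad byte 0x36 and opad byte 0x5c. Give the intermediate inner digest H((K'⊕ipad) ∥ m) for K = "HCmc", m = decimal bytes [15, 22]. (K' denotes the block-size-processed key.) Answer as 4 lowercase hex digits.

00ff

Key "HCmc" = 48 43 6d 63 is 4 bytes > B = 3, so hash it first: H(key) = 01 5b, then zero-pad to 3 bytes: K' = 01 5b 00.
K' ⊕ ipad = 37 6d 36.
Inner input = 37 6d 36 ∥ 0f 16.
Inner hash: sum = 55+109+54+15+22 = 255 → 00 ff.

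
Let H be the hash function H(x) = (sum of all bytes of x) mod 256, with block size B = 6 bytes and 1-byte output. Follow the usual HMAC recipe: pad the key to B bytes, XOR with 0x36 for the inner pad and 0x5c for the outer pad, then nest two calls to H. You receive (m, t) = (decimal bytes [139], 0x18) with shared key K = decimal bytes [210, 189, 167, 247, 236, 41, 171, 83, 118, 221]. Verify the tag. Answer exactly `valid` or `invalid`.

invalid

Key decimal bytes [210, 189, 167, 247, 236, 41, 171, 83, 118, 221] = d2 bd a7 f7 ec 29 ab 53 76 dd is 10 bytes > B = 6, so hash it first: H(key) = 93, then zero-pad to 6 bytes: K' = 93 00 00 00 00 00.
K' ⊕ ipad = a5 36 36 36 36 36; K' ⊕ opad = cf 5c 5c 5c 5c 5c.
Inner hash: sum = 165+54+54+54+54+54+139 = 574; mod 256 = 62 → 3e.
Outer hash (recomputed tag): sum = 207+92+92+92+92+92+62 = 729; mod 256 = 217 → d9.
Recomputed tag = d9; claimed = 18 → mismatch.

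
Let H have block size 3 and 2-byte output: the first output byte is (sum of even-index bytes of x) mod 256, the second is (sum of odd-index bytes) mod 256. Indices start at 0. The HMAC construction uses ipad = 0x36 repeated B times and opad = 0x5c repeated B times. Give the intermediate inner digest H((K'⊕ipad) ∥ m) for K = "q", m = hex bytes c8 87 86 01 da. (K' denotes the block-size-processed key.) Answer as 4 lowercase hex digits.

055e

Key "q" = 71 is 1 byte ≤ B = 3; zero-pad to 3 bytes: K' = 71 00 00.
K' ⊕ ipad = 47 36 36.
Inner input = 47 36 36 ∥ c8 87 86 01 da.
Inner hash: even-index sum = 261 mod 256 = 5; odd-index sum = 606 mod 256 = 94 → 05 5e.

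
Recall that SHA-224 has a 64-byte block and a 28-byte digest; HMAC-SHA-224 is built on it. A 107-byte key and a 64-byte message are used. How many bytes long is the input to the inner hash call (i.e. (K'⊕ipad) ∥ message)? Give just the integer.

Key is 107 > 64 bytes, so it is hashed to 28 bytes then zero-padded to 64: |K'| = 64.
Inner input = (K'⊕ipad) ∥ m → 64 + 64 = 128 bytes.

128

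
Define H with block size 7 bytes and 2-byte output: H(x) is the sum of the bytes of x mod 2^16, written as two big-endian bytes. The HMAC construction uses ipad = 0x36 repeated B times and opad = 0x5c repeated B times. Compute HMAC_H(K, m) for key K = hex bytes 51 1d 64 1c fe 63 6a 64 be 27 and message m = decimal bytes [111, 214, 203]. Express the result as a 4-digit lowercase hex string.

Key hex bytes 51 1d 64 1c fe 63 6a 64 be 27 is 10 bytes > B = 7, so hash it first: H(key) = 04 02, then zero-pad to 7 bytes: K' = 04 02 00 00 00 00 00.
K' ⊕ ipad = 32 34 36 36 36 36 36.  K' ⊕ opad = 58 5e 5c 5c 5c 5c 5c.
Inner input = (K'⊕ipad) ∥ m = 32 34 36 36 36 36 36 ∥ 6f d6 cb.
Inner hash: sum = 50+52+54+54+54+54+54+111+214+203 = 900 → 03 84.
Outer input = (K'⊕opad) ∥ inner = 58 5e 5c 5c 5c 5c 5c ∥ 03 84.
Outer hash (tag): sum = 88+94+92+92+92+92+92+3+132 = 777 → 03 09.

0309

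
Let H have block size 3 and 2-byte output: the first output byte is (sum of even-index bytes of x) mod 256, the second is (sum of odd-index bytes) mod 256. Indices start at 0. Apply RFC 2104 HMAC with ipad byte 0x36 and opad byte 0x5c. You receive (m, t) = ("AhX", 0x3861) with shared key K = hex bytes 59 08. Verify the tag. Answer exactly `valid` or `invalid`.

valid

Key hex bytes 59 08 is 2 bytes ≤ B = 3; zero-pad to 3 bytes: K' = 59 08 00.
K' ⊕ ipad = 6f 3e 36; K' ⊕ opad = 05 54 5c.
Inner hash: even-index sum = 269 mod 256 = 13; odd-index sum = 215 mod 256 = 215 → 0d d7.
Outer hash (recomputed tag): even-index sum = 312 mod 256 = 56; odd-index sum = 97 mod 256 = 97 → 38 61.
Recomputed tag = 3861; claimed = 3861 → match.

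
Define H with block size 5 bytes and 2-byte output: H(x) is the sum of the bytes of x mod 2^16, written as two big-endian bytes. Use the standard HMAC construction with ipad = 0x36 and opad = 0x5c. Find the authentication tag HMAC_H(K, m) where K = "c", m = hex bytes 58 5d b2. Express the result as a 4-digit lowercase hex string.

0245

Key "c" = 63 is 1 byte ≤ B = 5; zero-pad to 5 bytes: K' = 63 00 00 00 00.
K' ⊕ ipad = 55 36 36 36 36.  K' ⊕ opad = 3f 5c 5c 5c 5c.
Inner input = (K'⊕ipad) ∥ m = 55 36 36 36 36 ∥ 58 5d b2.
Inner hash: sum = 85+54+54+54+54+88+93+178 = 660 → 02 94.
Outer input = (K'⊕opad) ∥ inner = 3f 5c 5c 5c 5c ∥ 02 94.
Outer hash (tag): sum = 63+92+92+92+92+2+148 = 581 → 02 45.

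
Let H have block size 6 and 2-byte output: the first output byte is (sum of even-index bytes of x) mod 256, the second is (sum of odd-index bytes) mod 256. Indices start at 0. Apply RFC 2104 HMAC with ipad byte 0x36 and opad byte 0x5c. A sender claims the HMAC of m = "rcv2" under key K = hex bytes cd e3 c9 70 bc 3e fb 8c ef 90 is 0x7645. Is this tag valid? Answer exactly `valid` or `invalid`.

valid

Key hex bytes cd e3 c9 70 bc 3e fb 8c ef 90 is 10 bytes > B = 6, so hash it first: H(key) = 3c ad, then zero-pad to 6 bytes: K' = 3c ad 00 00 00 00.
K' ⊕ ipad = 0a 9b 36 36 36 36; K' ⊕ opad = 60 f1 5c 5c 5c 5c.
Inner hash: even-index sum = 350 mod 256 = 94; odd-index sum = 412 mod 256 = 156 → 5e 9c.
Outer hash (recomputed tag): even-index sum = 374 mod 256 = 118; odd-index sum = 581 mod 256 = 69 → 76 45.
Recomputed tag = 7645; claimed = 7645 → match.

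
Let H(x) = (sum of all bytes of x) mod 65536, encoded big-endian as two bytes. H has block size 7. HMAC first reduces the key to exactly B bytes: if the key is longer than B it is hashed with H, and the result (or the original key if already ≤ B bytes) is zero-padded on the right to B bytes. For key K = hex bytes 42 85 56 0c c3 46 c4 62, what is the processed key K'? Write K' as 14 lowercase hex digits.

03580000000000

|K| = 8 > B = 7, so first hash the key.
H(K): sum = 66+133+86+12+195+70+196+98 = 856 → 03 58.
Zero-pad H(K) = 03 58 to 7 bytes: K' = 03 58 00 00 00 00 00.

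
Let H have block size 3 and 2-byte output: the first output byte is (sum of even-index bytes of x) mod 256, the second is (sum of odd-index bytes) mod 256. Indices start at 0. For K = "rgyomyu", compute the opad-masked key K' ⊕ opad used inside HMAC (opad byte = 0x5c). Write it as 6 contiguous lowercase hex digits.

91135c

Key "rgyomyu" = 72 67 79 6f 6d 79 75 is 7 bytes > B = 3, so hash it first: H(key) = cd 4f, then zero-pad to 3 bytes: K' = cd 4f 00.
XOR each byte with 0x5c: cd⊕5c=91, 4f⊕5c=13, 00⊕5c=5c.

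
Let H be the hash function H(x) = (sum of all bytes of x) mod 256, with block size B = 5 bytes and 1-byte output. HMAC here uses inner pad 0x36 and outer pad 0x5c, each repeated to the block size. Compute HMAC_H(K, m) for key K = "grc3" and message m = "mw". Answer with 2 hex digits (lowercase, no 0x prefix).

7c

Key "grc3" = 67 72 63 33 is 4 bytes ≤ B = 5; zero-pad to 5 bytes: K' = 67 72 63 33 00.
K' ⊕ ipad = 51 44 55 05 36.  K' ⊕ opad = 3b 2e 3f 6f 5c.
Inner input = (K'⊕ipad) ∥ m = 51 44 55 05 36 ∥ 6d 77.
Inner hash: sum = 81+68+85+5+54+109+119 = 521; mod 256 = 9 → 09.
Outer input = (K'⊕opad) ∥ inner = 3b 2e 3f 6f 5c ∥ 09.
Outer hash (tag): sum = 59+46+63+111+92+9 = 380; mod 256 = 124 → 7c.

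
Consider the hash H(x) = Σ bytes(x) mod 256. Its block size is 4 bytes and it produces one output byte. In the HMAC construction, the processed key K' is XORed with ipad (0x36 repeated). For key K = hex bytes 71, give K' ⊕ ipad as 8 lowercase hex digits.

Key hex bytes 71 is 1 byte ≤ B = 4; zero-pad to 4 bytes: K' = 71 00 00 00.
XOR each byte with 0x36: 71⊕36=47, 00⊕36=36, 00⊕36=36, 00⊕36=36.

47363636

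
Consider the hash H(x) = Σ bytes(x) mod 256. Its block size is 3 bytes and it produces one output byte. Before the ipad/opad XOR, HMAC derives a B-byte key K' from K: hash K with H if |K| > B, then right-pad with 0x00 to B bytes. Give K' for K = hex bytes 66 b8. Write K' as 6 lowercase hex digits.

Key hex bytes 66 b8 is 2 bytes ≤ B = 3; zero-pad to 3 bytes: K' = 66 b8 00.

66b800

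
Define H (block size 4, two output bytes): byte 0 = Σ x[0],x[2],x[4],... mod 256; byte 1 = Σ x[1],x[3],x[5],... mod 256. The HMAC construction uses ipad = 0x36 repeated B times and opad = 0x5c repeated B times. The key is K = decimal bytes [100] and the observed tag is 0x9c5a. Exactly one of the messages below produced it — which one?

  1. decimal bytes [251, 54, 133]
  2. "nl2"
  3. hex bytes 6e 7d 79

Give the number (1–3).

Key decimal bytes [100] = 64 is 1 byte ≤ B = 4; zero-pad to 4 bytes: K' = 64 00 00 00.
K' ⊕ ipad = 52 36 36 36; K' ⊕ opad = 38 5c 5c 5c.
m1: inner = H(52 36 36 36 fb 36 85) = 08 a2; tag = H(38 5c 5c 5c 08 a2) = 9c5a ← matches
m2: inner = H(52 36 36 36 6e 6c 32) = 28 d8; tag = H(38 5c 5c 5c 28 d8) = bc90
m3: inner = H(52 36 36 36 6e 7d 79) = 6f e9; tag = H(38 5c 5c 5c 6f e9) = 03a1

1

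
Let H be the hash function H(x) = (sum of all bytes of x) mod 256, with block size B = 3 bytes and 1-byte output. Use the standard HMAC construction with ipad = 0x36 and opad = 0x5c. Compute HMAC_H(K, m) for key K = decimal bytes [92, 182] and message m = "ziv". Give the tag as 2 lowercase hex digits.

bf

Key decimal bytes [92, 182] = 5c b6 is 2 bytes ≤ B = 3; zero-pad to 3 bytes: K' = 5c b6 00.
K' ⊕ ipad = 6a 80 36.  K' ⊕ opad = 00 ea 5c.
Inner input = (K'⊕ipad) ∥ m = 6a 80 36 ∥ 7a 69 76.
Inner hash: sum = 106+128+54+122+105+118 = 633; mod 256 = 121 → 79.
Outer input = (K'⊕opad) ∥ inner = 00 ea 5c ∥ 79.
Outer hash (tag): sum = 0+234+92+121 = 447; mod 256 = 191 → bf.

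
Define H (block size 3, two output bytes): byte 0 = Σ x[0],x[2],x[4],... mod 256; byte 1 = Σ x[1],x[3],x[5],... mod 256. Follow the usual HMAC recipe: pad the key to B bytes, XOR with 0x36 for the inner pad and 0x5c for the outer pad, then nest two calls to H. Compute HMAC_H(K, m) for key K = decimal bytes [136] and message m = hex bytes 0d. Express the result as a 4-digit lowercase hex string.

7350

Key decimal bytes [136] = 88 is 1 byte ≤ B = 3; zero-pad to 3 bytes: K' = 88 00 00.
K' ⊕ ipad = be 36 36.  K' ⊕ opad = d4 5c 5c.
Inner input = (K'⊕ipad) ∥ m = be 36 36 ∥ 0d.
Inner hash: even-index sum = 244 mod 256 = 244; odd-index sum = 67 mod 256 = 67 → f4 43.
Outer input = (K'⊕opad) ∥ inner = d4 5c 5c ∥ f4 43.
Outer hash (tag): even-index sum = 371 mod 256 = 115; odd-index sum = 336 mod 256 = 80 → 73 50.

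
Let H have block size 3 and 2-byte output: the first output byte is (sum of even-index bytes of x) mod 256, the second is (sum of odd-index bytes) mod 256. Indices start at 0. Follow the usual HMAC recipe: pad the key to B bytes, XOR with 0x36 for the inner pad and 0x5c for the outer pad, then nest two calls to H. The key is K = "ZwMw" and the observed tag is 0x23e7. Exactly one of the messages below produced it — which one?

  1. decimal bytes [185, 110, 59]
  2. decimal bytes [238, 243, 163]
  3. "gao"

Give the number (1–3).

1

Key "ZwMw" = 5a 77 4d 77 is 4 bytes > B = 3, so hash it first: H(key) = a7 ee, then zero-pad to 3 bytes: K' = a7 ee 00.
K' ⊕ ipad = 91 d8 36; K' ⊕ opad = fb b2 5c.
m1: inner = H(91 d8 36 b9 6e 3b) = 35 cc; tag = H(fb b2 5c 35 cc) = 23e7 ← matches
m2: inner = H(91 d8 36 ee f3 a3) = ba 69; tag = H(fb b2 5c ba 69) = c06c
m3: inner = H(91 d8 36 67 61 6f) = 28 ae; tag = H(fb b2 5c 28 ae) = 05da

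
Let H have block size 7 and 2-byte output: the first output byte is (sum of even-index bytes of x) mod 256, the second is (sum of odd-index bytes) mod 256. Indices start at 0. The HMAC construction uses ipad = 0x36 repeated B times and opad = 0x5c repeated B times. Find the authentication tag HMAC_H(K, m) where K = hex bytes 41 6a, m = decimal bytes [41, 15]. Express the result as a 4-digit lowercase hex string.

Key hex bytes 41 6a is 2 bytes ≤ B = 7; zero-pad to 7 bytes: K' = 41 6a 00 00 00 00 00.
K' ⊕ ipad = 77 5c 36 36 36 36 36.  K' ⊕ opad = 1d 36 5c 5c 5c 5c 5c.
Inner input = (K'⊕ipad) ∥ m = 77 5c 36 36 36 36 36 ∥ 29 0f.
Inner hash: even-index sum = 296 mod 256 = 40; odd-index sum = 241 mod 256 = 241 → 28 f1.
Outer input = (K'⊕opad) ∥ inner = 1d 36 5c 5c 5c 5c 5c ∥ 28 f1.
Outer hash (tag): even-index sum = 546 mod 256 = 34; odd-index sum = 278 mod 256 = 22 → 22 16.

2216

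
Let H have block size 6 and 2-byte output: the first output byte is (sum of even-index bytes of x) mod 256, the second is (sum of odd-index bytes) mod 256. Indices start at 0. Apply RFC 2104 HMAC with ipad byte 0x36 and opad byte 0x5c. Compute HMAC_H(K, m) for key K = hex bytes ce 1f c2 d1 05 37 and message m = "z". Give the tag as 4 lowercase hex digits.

224c

Key hex bytes ce 1f c2 d1 05 37 is exactly B = 6 bytes: K' = ce 1f c2 d1 05 37.
K' ⊕ ipad = f8 29 f4 e7 33 01.  K' ⊕ opad = 92 43 9e 8d 59 6b.
Inner input = (K'⊕ipad) ∥ m = f8 29 f4 e7 33 01 ∥ 7a.
Inner hash: even-index sum = 665 mod 256 = 153; odd-index sum = 273 mod 256 = 17 → 99 11.
Outer input = (K'⊕opad) ∥ inner = 92 43 9e 8d 59 6b ∥ 99 11.
Outer hash (tag): even-index sum = 546 mod 256 = 34; odd-index sum = 332 mod 256 = 76 → 22 4c.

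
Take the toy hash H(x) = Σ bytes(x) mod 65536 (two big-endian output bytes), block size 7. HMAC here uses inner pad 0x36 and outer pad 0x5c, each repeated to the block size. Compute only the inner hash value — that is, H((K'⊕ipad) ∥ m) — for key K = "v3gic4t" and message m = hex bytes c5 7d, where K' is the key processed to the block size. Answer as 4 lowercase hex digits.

02d0

Key "v3gic4t" = 76 33 67 69 63 34 74 is exactly B = 7 bytes: K' = 76 33 67 69 63 34 74.
K' ⊕ ipad = 40 05 51 5f 55 02 42.
Inner input = 40 05 51 5f 55 02 42 ∥ c5 7d.
Inner hash: sum = 64+5+81+95+85+2+66+197+125 = 720 → 02 d0.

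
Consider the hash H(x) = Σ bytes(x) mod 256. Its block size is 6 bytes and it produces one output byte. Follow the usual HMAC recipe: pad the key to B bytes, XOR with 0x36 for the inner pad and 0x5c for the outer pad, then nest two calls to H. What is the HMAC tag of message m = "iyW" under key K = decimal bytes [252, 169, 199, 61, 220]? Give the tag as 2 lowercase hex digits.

Key decimal bytes [252, 169, 199, 61, 220] = fc a9 c7 3d dc is 5 bytes ≤ B = 6; zero-pad to 6 bytes: K' = fc a9 c7 3d dc 00.
K' ⊕ ipad = ca 9f f1 0b ea 36.  K' ⊕ opad = a0 f5 9b 61 80 5c.
Inner input = (K'⊕ipad) ∥ m = ca 9f f1 0b ea 36 ∥ 69 79 57.
Inner hash: sum = 202+159+241+11+234+54+105+121+87 = 1214; mod 256 = 190 → be.
Outer input = (K'⊕opad) ∥ inner = a0 f5 9b 61 80 5c ∥ be.
Outer hash (tag): sum = 160+245+155+97+128+92+190 = 1067; mod 256 = 43 → 2b.

2b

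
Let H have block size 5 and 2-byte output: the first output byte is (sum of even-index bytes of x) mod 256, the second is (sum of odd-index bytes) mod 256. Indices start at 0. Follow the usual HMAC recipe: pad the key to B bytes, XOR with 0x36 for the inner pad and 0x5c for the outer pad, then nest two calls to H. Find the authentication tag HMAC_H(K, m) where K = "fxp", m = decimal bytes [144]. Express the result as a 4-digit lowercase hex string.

d64c

Key "fxp" = 66 78 70 is 3 bytes ≤ B = 5; zero-pad to 5 bytes: K' = 66 78 70 00 00.
K' ⊕ ipad = 50 4e 46 36 36.  K' ⊕ opad = 3a 24 2c 5c 5c.
Inner input = (K'⊕ipad) ∥ m = 50 4e 46 36 36 ∥ 90.
Inner hash: even-index sum = 204 mod 256 = 204; odd-index sum = 276 mod 256 = 20 → cc 14.
Outer input = (K'⊕opad) ∥ inner = 3a 24 2c 5c 5c ∥ cc 14.
Outer hash (tag): even-index sum = 214 mod 256 = 214; odd-index sum = 332 mod 256 = 76 → d6 4c.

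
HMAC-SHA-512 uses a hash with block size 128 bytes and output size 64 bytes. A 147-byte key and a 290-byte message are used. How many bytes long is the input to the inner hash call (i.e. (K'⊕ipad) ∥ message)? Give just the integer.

418

Key is 147 > 128 bytes, so it is hashed to 64 bytes then zero-padded to 128: |K'| = 128.
Inner input = (K'⊕ipad) ∥ m → 128 + 290 = 418 bytes.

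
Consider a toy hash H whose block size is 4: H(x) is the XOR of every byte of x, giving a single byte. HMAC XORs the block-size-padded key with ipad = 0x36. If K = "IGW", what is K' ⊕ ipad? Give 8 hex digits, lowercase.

7f716136

Key "IGW" = 49 47 57 is 3 bytes ≤ B = 4; zero-pad to 4 bytes: K' = 49 47 57 00.
XOR each byte with 0x36: 49⊕36=7f, 47⊕36=71, 57⊕36=61, 00⊕36=36.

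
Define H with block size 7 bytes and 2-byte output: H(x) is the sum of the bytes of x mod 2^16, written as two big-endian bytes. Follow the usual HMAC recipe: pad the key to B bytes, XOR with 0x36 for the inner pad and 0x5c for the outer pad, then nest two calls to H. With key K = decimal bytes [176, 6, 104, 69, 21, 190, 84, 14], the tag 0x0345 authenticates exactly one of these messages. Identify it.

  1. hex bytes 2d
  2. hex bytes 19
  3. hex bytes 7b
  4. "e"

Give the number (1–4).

Key decimal bytes [176, 6, 104, 69, 21, 190, 84, 14] = b0 06 68 45 15 be 54 0e is 8 bytes > B = 7, so hash it first: H(key) = 02 98, then zero-pad to 7 bytes: K' = 02 98 00 00 00 00 00.
K' ⊕ ipad = 34 ae 36 36 36 36 36; K' ⊕ opad = 5e c4 5c 5c 5c 5c 5c.
m1: inner = H(34 ae 36 36 36 36 36 2d) = 02 1d; tag = H(5e c4 5c 5c 5c 5c 5c 02 1d) = 030d
m2: inner = H(34 ae 36 36 36 36 36 19) = 02 09; tag = H(5e c4 5c 5c 5c 5c 5c 02 09) = 02f9
m3: inner = H(34 ae 36 36 36 36 36 7b) = 02 6b; tag = H(5e c4 5c 5c 5c 5c 5c 02 6b) = 035b
m4: inner = H(34 ae 36 36 36 36 36 65) = 02 55; tag = H(5e c4 5c 5c 5c 5c 5c 02 55) = 0345 ← matches

4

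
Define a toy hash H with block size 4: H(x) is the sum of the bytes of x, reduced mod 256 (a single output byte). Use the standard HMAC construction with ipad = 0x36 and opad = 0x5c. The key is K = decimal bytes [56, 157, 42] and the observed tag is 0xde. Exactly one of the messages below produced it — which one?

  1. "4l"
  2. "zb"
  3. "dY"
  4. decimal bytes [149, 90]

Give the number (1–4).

Key decimal bytes [56, 157, 42] = 38 9d 2a is 3 bytes ≤ B = 4; zero-pad to 4 bytes: K' = 38 9d 2a 00.
K' ⊕ ipad = 0e ab 1c 36; K' ⊕ opad = 64 c1 76 5c.
m1: inner = H(0e ab 1c 36 34 6c) = ab; tag = H(64 c1 76 5c ab) = a2
m2: inner = H(0e ab 1c 36 7a 62) = e7; tag = H(64 c1 76 5c e7) = de ← matches
m3: inner = H(0e ab 1c 36 64 59) = c8; tag = H(64 c1 76 5c c8) = bf
m4: inner = H(0e ab 1c 36 95 5a) = fa; tag = H(64 c1 76 5c fa) = f1

2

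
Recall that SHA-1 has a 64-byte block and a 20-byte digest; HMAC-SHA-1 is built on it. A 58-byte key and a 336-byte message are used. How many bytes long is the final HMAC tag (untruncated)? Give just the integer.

The tag is one SHA-1 digest: 20 bytes.

20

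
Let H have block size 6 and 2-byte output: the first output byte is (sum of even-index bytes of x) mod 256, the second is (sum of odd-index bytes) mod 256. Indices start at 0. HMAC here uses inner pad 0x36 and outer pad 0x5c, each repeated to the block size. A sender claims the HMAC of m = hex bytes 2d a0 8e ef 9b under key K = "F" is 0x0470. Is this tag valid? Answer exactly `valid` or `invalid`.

Key "F" = 46 is 1 byte ≤ B = 6; zero-pad to 6 bytes: K' = 46 00 00 00 00 00.
K' ⊕ ipad = 70 36 36 36 36 36; K' ⊕ opad = 1a 5c 5c 5c 5c 5c.
Inner hash: even-index sum = 562 mod 256 = 50; odd-index sum = 561 mod 256 = 49 → 32 31.
Outer hash (recomputed tag): even-index sum = 260 mod 256 = 4; odd-index sum = 325 mod 256 = 69 → 04 45.
Recomputed tag = 0445; claimed = 0470 → mismatch.

invalid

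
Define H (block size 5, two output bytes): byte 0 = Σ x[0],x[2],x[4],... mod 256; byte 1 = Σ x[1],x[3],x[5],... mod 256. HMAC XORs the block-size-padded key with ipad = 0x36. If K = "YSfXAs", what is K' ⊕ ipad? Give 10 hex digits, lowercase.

Key "YSfXAs" = 59 53 66 58 41 73 is 6 bytes > B = 5, so hash it first: H(key) = 00 1e, then zero-pad to 5 bytes: K' = 00 1e 00 00 00.
XOR each byte with 0x36: 00⊕36=36, 1e⊕36=28, 00⊕36=36, 00⊕36=36, 00⊕36=36.

3628363636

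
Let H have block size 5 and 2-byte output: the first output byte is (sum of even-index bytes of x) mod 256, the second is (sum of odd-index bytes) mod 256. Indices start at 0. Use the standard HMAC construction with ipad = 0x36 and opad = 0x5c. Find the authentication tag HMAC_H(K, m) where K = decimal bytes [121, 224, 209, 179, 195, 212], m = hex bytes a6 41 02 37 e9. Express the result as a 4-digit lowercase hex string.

21b6

Key decimal bytes [121, 224, 209, 179, 195, 212] = 79 e0 d1 b3 c3 d4 is 6 bytes > B = 5, so hash it first: H(key) = 0d 67, then zero-pad to 5 bytes: K' = 0d 67 00 00 00.
K' ⊕ ipad = 3b 51 36 36 36.  K' ⊕ opad = 51 3b 5c 5c 5c.
Inner input = (K'⊕ipad) ∥ m = 3b 51 36 36 36 ∥ a6 41 02 37 e9.
Inner hash: even-index sum = 287 mod 256 = 31; odd-index sum = 536 mod 256 = 24 → 1f 18.
Outer input = (K'⊕opad) ∥ inner = 51 3b 5c 5c 5c ∥ 1f 18.
Outer hash (tag): even-index sum = 289 mod 256 = 33; odd-index sum = 182 mod 256 = 182 → 21 b6.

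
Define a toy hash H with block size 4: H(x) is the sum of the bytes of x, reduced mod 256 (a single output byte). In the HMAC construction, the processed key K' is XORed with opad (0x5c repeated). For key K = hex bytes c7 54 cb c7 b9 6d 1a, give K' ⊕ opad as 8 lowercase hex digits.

b15c5c5c

Key hex bytes c7 54 cb c7 b9 6d 1a is 7 bytes > B = 4, so hash it first: H(key) = ed, then zero-pad to 4 bytes: K' = ed 00 00 00.
XOR each byte with 0x5c: ed⊕5c=b1, 00⊕5c=5c, 00⊕5c=5c, 00⊕5c=5c.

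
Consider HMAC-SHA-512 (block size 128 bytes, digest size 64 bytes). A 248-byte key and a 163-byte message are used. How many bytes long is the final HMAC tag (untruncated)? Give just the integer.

64

The tag is one SHA-512 digest: 64 bytes.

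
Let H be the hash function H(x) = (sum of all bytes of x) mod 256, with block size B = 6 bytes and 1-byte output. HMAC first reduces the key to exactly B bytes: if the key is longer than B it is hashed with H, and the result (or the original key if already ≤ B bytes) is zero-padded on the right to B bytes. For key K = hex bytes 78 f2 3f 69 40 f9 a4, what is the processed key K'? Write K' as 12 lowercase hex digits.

|K| = 7 > B = 6, so first hash the key.
H(K): sum = 120+242+63+105+64+249+164 = 1007; mod 256 = 239 → ef.
Zero-pad H(K) = ef to 6 bytes: K' = ef 00 00 00 00 00.

ef0000000000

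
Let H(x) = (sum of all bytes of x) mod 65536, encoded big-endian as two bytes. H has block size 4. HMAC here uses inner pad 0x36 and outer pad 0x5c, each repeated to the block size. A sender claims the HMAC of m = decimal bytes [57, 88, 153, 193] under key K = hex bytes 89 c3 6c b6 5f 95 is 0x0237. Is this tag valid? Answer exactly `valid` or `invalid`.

valid

Key hex bytes 89 c3 6c b6 5f 95 is 6 bytes > B = 4, so hash it first: H(key) = 03 62, then zero-pad to 4 bytes: K' = 03 62 00 00.
K' ⊕ ipad = 35 54 36 36; K' ⊕ opad = 5f 3e 5c 5c.
Inner hash: sum = 53+84+54+54+57+88+153+193 = 736 → 02 e0.
Outer hash (recomputed tag): sum = 95+62+92+92+2+224 = 567 → 02 37.
Recomputed tag = 0237; claimed = 0237 → match.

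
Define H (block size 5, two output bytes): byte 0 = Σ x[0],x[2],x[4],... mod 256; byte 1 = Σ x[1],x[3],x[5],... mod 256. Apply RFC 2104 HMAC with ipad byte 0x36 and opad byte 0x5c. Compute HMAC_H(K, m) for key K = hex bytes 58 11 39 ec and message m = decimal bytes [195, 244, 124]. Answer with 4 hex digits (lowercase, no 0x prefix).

Key hex bytes 58 11 39 ec is 4 bytes ≤ B = 5; zero-pad to 5 bytes: K' = 58 11 39 ec 00.
K' ⊕ ipad = 6e 27 0f da 36.  K' ⊕ opad = 04 4d 65 b0 5c.
Inner input = (K'⊕ipad) ∥ m = 6e 27 0f da 36 ∥ c3 f4 7c.
Inner hash: even-index sum = 423 mod 256 = 167; odd-index sum = 576 mod 256 = 64 → a7 40.
Outer input = (K'⊕opad) ∥ inner = 04 4d 65 b0 5c ∥ a7 40.
Outer hash (tag): even-index sum = 261 mod 256 = 5; odd-index sum = 420 mod 256 = 164 → 05 a4.

05a4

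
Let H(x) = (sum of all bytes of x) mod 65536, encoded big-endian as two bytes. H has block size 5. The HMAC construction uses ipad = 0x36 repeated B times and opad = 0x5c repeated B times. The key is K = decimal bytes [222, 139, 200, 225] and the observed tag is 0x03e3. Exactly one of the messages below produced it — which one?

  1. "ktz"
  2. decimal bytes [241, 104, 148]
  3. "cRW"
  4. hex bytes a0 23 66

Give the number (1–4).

Key decimal bytes [222, 139, 200, 225] = de 8b c8 e1 is 4 bytes ≤ B = 5; zero-pad to 5 bytes: K' = de 8b c8 e1 00.
K' ⊕ ipad = e8 bd fe d7 36; K' ⊕ opad = 82 d7 94 bd 5c.
m1: inner = H(e8 bd fe d7 36 6b 74 7a) = 05 09; tag = H(82 d7 94 bd 5c 05 09) = 0314
m2: inner = H(e8 bd fe d7 36 f1 68 94) = 05 9d; tag = H(82 d7 94 bd 5c 05 9d) = 03a8
m3: inner = H(e8 bd fe d7 36 63 52 57) = 04 bc; tag = H(82 d7 94 bd 5c 04 bc) = 03c6
m4: inner = H(e8 bd fe d7 36 a0 23 66) = 04 d9; tag = H(82 d7 94 bd 5c 04 d9) = 03e3 ← matches

4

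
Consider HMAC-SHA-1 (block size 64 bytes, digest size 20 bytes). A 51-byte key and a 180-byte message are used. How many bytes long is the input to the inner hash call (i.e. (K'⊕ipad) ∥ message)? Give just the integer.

244

Key is 51 ≤ 64 bytes, zero-padded: |K'| = 64.
Inner input = (K'⊕ipad) ∥ m → 64 + 180 = 244 bytes.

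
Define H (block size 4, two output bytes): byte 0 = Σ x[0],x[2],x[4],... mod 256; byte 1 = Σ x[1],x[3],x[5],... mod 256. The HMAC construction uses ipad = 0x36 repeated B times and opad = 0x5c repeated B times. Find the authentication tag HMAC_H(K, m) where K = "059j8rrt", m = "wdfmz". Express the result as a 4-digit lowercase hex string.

Key "059j8rrt" = 30 35 39 6a 38 72 72 74 is 8 bytes > B = 4, so hash it first: H(key) = 13 85, then zero-pad to 4 bytes: K' = 13 85 00 00.
K' ⊕ ipad = 25 b3 36 36.  K' ⊕ opad = 4f d9 5c 5c.
Inner input = (K'⊕ipad) ∥ m = 25 b3 36 36 ∥ 77 64 66 6d 7a.
Inner hash: even-index sum = 434 mod 256 = 178; odd-index sum = 442 mod 256 = 186 → b2 ba.
Outer input = (K'⊕opad) ∥ inner = 4f d9 5c 5c ∥ b2 ba.
Outer hash (tag): even-index sum = 349 mod 256 = 93; odd-index sum = 495 mod 256 = 239 → 5d ef.

5def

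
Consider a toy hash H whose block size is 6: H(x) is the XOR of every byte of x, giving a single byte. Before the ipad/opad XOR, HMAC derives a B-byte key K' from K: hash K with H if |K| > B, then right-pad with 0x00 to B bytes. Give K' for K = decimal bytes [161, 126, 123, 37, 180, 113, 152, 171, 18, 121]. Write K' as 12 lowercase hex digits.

1c0000000000

|K| = 10 > B = 6, so first hash the key.
H(K): XOR a1⊕7e⊕7b⊕25⊕b4⊕71⊕98⊕ab⊕12⊕79 = 1c.
Zero-pad H(K) = 1c to 6 bytes: K' = 1c 00 00 00 00 00.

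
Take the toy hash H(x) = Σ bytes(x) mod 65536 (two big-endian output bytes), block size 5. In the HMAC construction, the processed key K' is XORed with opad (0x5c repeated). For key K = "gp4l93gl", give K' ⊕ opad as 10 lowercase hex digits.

Key "gp4l93gl" = 67 70 34 6c 39 33 67 6c is 8 bytes > B = 5, so hash it first: H(key) = 02 b6, then zero-pad to 5 bytes: K' = 02 b6 00 00 00.
XOR each byte with 0x5c: 02⊕5c=5e, b6⊕5c=ea, 00⊕5c=5c, 00⊕5c=5c, 00⊕5c=5c.

5eea5c5c5c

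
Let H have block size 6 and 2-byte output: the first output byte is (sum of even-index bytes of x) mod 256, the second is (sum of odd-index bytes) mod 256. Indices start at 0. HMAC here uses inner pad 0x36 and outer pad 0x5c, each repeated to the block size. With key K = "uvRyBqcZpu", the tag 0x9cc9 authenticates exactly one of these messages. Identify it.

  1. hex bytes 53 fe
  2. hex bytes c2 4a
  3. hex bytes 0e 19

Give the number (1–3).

Key "uvRyBqcZpu" = 75 76 52 79 42 71 63 5a 70 75 is 10 bytes > B = 6, so hash it first: H(key) = dc 2f, then zero-pad to 6 bytes: K' = dc 2f 00 00 00 00.
K' ⊕ ipad = ea 19 36 36 36 36; K' ⊕ opad = 80 73 5c 5c 5c 5c.
m1: inner = H(ea 19 36 36 36 36 53 fe) = a9 83; tag = H(80 73 5c 5c 5c 5c a9 83) = e1ae
m2: inner = H(ea 19 36 36 36 36 c2 4a) = 18 cf; tag = H(80 73 5c 5c 5c 5c 18 cf) = 50fa
m3: inner = H(ea 19 36 36 36 36 0e 19) = 64 9e; tag = H(80 73 5c 5c 5c 5c 64 9e) = 9cc9 ← matches

3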